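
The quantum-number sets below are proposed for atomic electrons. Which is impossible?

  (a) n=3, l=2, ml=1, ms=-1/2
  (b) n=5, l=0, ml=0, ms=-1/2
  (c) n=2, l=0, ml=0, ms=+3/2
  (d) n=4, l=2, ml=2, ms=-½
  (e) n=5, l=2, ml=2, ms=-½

(c)

(c) has ms = +3/2, but an electron's spin must be ±1/2.
The remaining sets (a), (b), (d), (e) satisfy all four rules.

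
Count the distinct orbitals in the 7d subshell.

A subshell has 2l+1 orbitals; with l = 2, that's 5.

5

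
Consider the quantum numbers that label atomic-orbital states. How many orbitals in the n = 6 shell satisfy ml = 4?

Go through l = 0, …, 5 (the values permitted for n = 6).
The (l, ml) pairs meeting ml = 4 give: l=4 → 1; l=5 → 1.
Total orbitals: 1 + 1 = 2.

2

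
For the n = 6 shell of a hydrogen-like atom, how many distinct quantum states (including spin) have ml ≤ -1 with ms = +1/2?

15

The (l, ml) pairs meeting ml ≤ -1 give: l=1 → 1; l=2 → 2; l=3 → 3; l=4 → 4; l=5 → 5.
Orbitals: 1 + 2 + 3 + 4 + 5 = 15. With ms fixed to a single value there is one state per orbital, giving 15 states.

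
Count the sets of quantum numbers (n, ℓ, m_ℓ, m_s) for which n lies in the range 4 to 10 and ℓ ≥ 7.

For each n in the range, tally the orbitals obeying ℓ ≥ 7:
n=8 → 15; n=9 → 32; n=10 → 51.
Orbitals: 15 + 32 + 51 = 98. Including both spin states (m_s = ±1/2) gives 2 × 98 = 196 states.

196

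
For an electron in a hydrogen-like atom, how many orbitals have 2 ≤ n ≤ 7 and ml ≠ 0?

112

Per-shell orbital counts meeting the constraint:
n=2 → 2; n=3 → 6; n=4 → 12; n=5 → 20; n=6 → 30; n=7 → 42.
Total orbitals: 2 + 6 + 12 + 20 + 30 + 42 = 112.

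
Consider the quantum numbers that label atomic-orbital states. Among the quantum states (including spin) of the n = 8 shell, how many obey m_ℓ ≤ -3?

30

For n = 8, ℓ ranges over 0 … 7.
Contributions: ℓ=3 → 1; ℓ=4 → 2; ℓ=5 → 3; ℓ=6 → 4; ℓ=7 → 5.
Orbitals: 1 + 2 + 3 + 4 + 5 = 15. Each orbital carries two spin states, so 15 × 2 = 30 states.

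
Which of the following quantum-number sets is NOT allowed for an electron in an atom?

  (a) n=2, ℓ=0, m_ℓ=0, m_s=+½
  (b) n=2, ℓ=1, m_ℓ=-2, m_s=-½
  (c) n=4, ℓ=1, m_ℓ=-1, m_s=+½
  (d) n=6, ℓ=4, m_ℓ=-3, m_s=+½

(b) has |m_ℓ| = 2 > ℓ = 1, violating −ℓ ≤ m_ℓ ≤ ℓ.
The remaining sets (a), (c), (d) satisfy all four rules.

(b)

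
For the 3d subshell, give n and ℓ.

n = 3, ℓ = 2

The leading integer gives n = 3; the letter 'd' means ℓ = 2.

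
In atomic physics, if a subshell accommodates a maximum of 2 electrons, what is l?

2(2l+1) = 2 ⇒ 2l+1 = 1 ⇒ l = 0.

l = 0 (s)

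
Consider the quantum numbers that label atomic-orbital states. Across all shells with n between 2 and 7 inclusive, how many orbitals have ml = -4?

Per-shell orbital counts meeting the constraint:
n=5 → 1; n=6 → 2; n=7 → 3.
Total orbitals: 1 + 2 + 3 = 6.

6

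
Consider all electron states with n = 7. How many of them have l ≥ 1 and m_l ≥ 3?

20

For n = 7, l ranges over 0 … 6.
Contributions: l=3 → 1; l=4 → 2; l=5 → 3; l=6 → 4.
Orbitals: 1 + 2 + 3 + 4 = 10. Each orbital carries two spin states, so 10 × 2 = 20 states.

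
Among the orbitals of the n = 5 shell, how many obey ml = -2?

3

With n = 5 the allowed l are 0, 1, …, 4.
Per l-value: l=2 → 1; l=3 → 1; l=4 → 1.
Total orbitals: 1 + 1 + 1 = 3.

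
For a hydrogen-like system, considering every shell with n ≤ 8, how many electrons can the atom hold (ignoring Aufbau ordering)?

Total orbitals = 1² + 2² + 3² + 4² + 5² + 6² + 7² + 8² = 204. Doubling for spin gives 408 electrons.

408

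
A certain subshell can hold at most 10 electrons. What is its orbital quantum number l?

2(2l+1) = 10 ⇒ 2l+1 = 5 ⇒ l = 2.

l = 2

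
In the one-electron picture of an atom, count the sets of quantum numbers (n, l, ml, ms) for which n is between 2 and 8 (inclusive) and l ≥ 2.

350

Count contributing orbitals for each principal shell:
n=3 → 5; n=4 → 12; n=5 → 21; n=6 → 32; n=7 → 45; n=8 → 60.
Orbitals: 5 + 12 + 21 + 32 + 45 + 60 = 175. Including both spin states (ms = ±1/2) gives 2 × 175 = 350 states.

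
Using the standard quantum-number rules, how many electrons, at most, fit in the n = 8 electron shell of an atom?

A shell holds 2n² electrons: 2 × 8² = 2 × 64 = 128.

128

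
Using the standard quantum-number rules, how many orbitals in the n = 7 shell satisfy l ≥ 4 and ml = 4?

3

Per l-value: l=4 → 1; l=5 → 1; l=6 → 1.
Total orbitals: 1 + 1 + 1 = 3.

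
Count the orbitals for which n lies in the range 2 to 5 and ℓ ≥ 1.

50

Count contributing orbitals for each principal shell:
n=2 → 3; n=3 → 8; n=4 → 15; n=5 → 24.
Total orbitals: 3 + 8 + 15 + 24 = 50.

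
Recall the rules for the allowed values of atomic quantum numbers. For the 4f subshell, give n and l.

n = 4, l = 3

The leading integer gives n = 4; the letter 'f' means l = 3.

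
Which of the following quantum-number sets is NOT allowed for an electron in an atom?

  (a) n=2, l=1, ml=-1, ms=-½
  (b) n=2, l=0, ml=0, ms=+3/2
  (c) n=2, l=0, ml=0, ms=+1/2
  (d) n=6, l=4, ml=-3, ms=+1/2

(b) has ms = +3/2, but an electron's spin must be ±1/2.
The remaining sets (a), (c), (d) satisfy all four rules.

(b)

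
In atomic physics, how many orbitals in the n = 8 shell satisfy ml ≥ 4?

For n = 8, l ranges over 0 … 7.
The (l, ml) pairs meeting ml ≥ 4 give: l=4 → 1; l=5 → 2; l=6 → 3; l=7 → 4.
Total orbitals: 1 + 2 + 3 + 4 = 10.

10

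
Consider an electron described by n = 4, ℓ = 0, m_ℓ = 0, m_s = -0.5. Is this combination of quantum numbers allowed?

Valid

n = 4 is a positive integer. ℓ = 0 satisfies 0 ≤ ℓ ≤ n−1 = 3. m_ℓ = 0 lies in the range −ℓ … +ℓ (here 0). m_s = -1/2 is one of ±1/2.
All four constraints are satisfied.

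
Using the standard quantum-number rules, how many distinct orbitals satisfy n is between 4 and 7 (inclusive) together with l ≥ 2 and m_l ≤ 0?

For each n in the range, tally the orbitals obeying l ≥ 2 and m_l ≤ 0:
n=4 → 7; n=5 → 12; n=6 → 18; n=7 → 25.
Total orbitals: 7 + 12 + 18 + 25 = 62.

62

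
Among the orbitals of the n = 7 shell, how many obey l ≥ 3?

40

The (l, ml) pairs meeting l ≥ 3 give: l=3 → 7; l=4 → 9; l=5 → 11; l=6 → 13.
Total orbitals: 7 + 9 + 11 + 13 = 40.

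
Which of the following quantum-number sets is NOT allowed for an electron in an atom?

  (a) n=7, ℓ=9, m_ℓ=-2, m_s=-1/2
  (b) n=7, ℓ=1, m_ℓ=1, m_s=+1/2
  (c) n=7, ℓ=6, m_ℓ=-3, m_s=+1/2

(a) has ℓ = 9 ≥ n = 7, violating 0 ≤ ℓ ≤ n−1.
The remaining sets (b), (c) satisfy all four rules.

(a)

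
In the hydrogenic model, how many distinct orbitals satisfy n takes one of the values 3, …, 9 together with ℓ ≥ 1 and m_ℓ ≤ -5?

20

For each n in the range, tally the orbitals obeying ℓ ≥ 1 and m_ℓ ≤ -5:
n=6 → 1; n=7 → 3; n=8 → 6; n=9 → 10.
Total orbitals: 1 + 3 + 6 + 10 = 20.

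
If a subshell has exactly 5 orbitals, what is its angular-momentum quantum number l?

l = 2

2l+1 = 5 gives l = 2.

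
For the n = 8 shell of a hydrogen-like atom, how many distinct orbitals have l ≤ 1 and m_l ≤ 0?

Go through l = 0, …, 7 (the values permitted for n = 8).
The (l, m_l) pairs meeting l ≤ 1 and m_l ≤ 0 give: l=0 → 1; l=1 → 2.
Total orbitals: 1 + 2 = 3.

3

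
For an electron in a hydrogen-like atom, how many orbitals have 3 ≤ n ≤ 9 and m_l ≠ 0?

Go shell by shell, enumerating (l, m_l) with m_l ≠ 0:
n=3 → 6; n=4 → 12; n=5 → 20; n=6 → 30; n=7 → 42; n=8 → 56; n=9 → 72.
Total orbitals: 6 + 12 + 20 + 30 + 42 + 56 + 72 = 238.

238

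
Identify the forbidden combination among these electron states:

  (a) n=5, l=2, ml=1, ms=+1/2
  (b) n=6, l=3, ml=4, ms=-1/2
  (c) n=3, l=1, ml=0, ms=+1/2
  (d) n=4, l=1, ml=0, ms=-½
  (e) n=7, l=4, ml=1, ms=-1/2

(b) has |ml| = 4 > l = 3, violating −l ≤ ml ≤ l.
The remaining sets (a), (c), (d), (e) satisfy all four rules.

(b)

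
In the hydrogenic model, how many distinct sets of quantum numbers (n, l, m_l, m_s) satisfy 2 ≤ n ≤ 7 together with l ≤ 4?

Count contributing orbitals for each principal shell:
n=2 → 4; n=3 → 9; n=4 → 16; n=5 → 25; n=6 → 25; n=7 → 25.
Orbitals: 4 + 9 + 16 + 25 + 25 + 25 = 104. Including both spin states (m_s = ±1/2) gives 2 × 104 = 208 states.

208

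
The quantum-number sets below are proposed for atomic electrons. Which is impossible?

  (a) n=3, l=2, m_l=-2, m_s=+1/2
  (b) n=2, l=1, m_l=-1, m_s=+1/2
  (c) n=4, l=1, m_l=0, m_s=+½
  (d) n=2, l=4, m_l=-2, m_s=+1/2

(d)

(d) has l = 4 ≥ n = 2, violating 0 ≤ l ≤ n−1.
The remaining sets (a), (b), (c) satisfy all four rules.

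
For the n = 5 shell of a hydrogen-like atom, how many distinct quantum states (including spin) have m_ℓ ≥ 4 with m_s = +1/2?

1

The n = 5 shell has ℓ = 0 through 4; check each.
Contributions: ℓ=4 → 1.
Orbitals: 1. With m_s fixed to a single value there is one state per orbital, giving 1 state.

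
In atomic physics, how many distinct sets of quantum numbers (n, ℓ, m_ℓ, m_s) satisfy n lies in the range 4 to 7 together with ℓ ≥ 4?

124

Work shell by shell — for each n, count the (ℓ, m_ℓ) pairs that satisfy ℓ ≥ 4:
n=5 → 9; n=6 → 20; n=7 → 33.
Orbitals: 9 + 20 + 33 = 62. Including both spin states (m_s = ±1/2) gives 2 × 62 = 124 states.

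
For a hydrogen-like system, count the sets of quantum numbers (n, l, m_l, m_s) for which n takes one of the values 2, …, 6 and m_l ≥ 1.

70

For each n in the range, tally the orbitals obeying m_l ≥ 1:
n=2 → 1; n=3 → 3; n=4 → 6; n=5 → 10; n=6 → 15.
Orbitals: 1 + 3 + 6 + 10 + 15 = 35. Including both spin states (m_s = ±1/2) gives 2 × 35 = 70 states.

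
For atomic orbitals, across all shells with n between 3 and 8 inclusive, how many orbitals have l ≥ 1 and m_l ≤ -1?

83

For each n in the range, tally the orbitals obeying l ≥ 1 and m_l ≤ -1:
n=3 → 3; n=4 → 6; n=5 → 10; n=6 → 15; n=7 → 21; n=8 → 28.
Total orbitals: 3 + 6 + 10 + 15 + 21 + 28 = 83.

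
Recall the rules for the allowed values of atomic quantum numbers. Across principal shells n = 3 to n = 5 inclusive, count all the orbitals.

Shell n has n² orbitals: 3²=9 + 4²=16 + 5²=25 = 50 orbitals.

50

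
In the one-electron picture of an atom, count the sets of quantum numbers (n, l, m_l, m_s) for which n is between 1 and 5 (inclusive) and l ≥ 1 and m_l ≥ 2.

For each n in the range, tally the orbitals obeying l ≥ 1 and m_l ≥ 2:
n=3 → 1; n=4 → 3; n=5 → 6.
Orbitals: 1 + 3 + 6 = 10. Including both spin states (m_s = ±1/2) gives 2 × 10 = 20 states.

20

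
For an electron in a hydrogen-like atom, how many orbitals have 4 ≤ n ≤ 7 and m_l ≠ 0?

104

Go shell by shell, enumerating (l, m_l) with m_l ≠ 0:
n=4 → 12; n=5 → 20; n=6 → 30; n=7 → 42.
Total orbitals: 12 + 20 + 30 + 42 = 104.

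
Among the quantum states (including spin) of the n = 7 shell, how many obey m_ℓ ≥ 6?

The n = 7 shell has ℓ = 0 through 6; check each.
Orbitals with m_ℓ ≥ 6, by ℓ: ℓ=6 → 1.
Orbitals: 1. Each orbital carries two spin states, so 1 × 2 = 2 states.

2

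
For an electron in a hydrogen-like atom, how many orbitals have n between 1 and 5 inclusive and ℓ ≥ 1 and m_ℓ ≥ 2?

For each n in the range, tally the orbitals obeying ℓ ≥ 1 and m_ℓ ≥ 2:
n=3 → 1; n=4 → 3; n=5 → 6.
Total orbitals: 1 + 3 + 6 = 10.

10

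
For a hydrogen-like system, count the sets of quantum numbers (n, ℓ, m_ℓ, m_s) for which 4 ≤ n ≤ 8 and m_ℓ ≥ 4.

40

Treat each shell separately and count matching orbitals:
n=5 → 1; n=6 → 3; n=7 → 6; n=8 → 10.
Orbitals: 1 + 3 + 6 + 10 = 20. Including both spin states (m_s = ±1/2) gives 2 × 20 = 40 states.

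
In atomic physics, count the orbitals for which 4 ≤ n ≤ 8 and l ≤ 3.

Count contributing orbitals for each principal shell:
n=4 → 16; n=5 → 16; n=6 → 16; n=7 → 16; n=8 → 16.
Total orbitals: 16 + 16 + 16 + 16 + 16 = 80.

80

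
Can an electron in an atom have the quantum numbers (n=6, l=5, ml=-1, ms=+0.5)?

n = 6 is a positive integer. l = 5 satisfies 0 ≤ l ≤ n−1 = 5. ml = -1 lies in the range −l … +l (here −5 … 5). ms = +1/2 is one of ±1/2.
All four constraints are satisfied.

Allowed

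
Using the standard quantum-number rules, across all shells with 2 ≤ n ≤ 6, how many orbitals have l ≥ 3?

For each n in the range, tally the orbitals obeying l ≥ 3:
n=4 → 7; n=5 → 16; n=6 → 27.
Total orbitals: 7 + 16 + 27 = 50.

50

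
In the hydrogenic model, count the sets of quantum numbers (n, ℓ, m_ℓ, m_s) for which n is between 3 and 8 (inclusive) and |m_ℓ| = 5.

Per-shell orbital counts meeting the constraint:
n=6 → 2; n=7 → 4; n=8 → 6.
Orbitals: 2 + 4 + 6 = 12. Including both spin states (m_s = ±1/2) gives 2 × 12 = 24 states.

24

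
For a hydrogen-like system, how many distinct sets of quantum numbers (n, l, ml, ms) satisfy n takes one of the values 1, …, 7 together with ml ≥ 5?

Treat each shell separately and count matching orbitals:
n=6 → 1; n=7 → 3.
Orbitals: 1 + 3 = 4. Including both spin states (ms = ±1/2) gives 2 × 4 = 8 states.

8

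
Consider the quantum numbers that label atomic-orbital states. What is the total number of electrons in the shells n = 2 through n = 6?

180

Shell n has n² orbitals: 2²=4 + 3²=9 + 4²=16 + 5²=25 + 6²=36 = 90 orbitals.
Two spin states per orbital: 2 × 90 = 180 electrons.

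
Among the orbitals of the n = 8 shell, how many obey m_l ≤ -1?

The n = 8 shell has l = 0 through 7; check each.
Contributions: l=1 → 1; l=2 → 2; l=3 → 3; l=4 → 4; l=5 → 5; l=6 → 6; l=7 → 7.
Total orbitals: 1 + 2 + 3 + 4 + 5 + 6 + 7 = 28.

28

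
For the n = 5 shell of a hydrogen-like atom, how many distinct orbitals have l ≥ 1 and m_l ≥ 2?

The n = 5 shell has l = 0 through 4; check each.
Per l-value: l=2 → 1; l=3 → 2; l=4 → 3.
Total orbitals: 1 + 2 + 3 = 6.

6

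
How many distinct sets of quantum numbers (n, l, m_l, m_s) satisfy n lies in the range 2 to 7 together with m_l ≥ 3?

Work shell by shell — for each n, count the (l, m_l) pairs that satisfy m_l ≥ 3:
n=4 → 1; n=5 → 3; n=6 → 6; n=7 → 10.
Orbitals: 1 + 3 + 6 + 10 = 20. Including both spin states (m_s = ±1/2) gives 2 × 20 = 40 states.

40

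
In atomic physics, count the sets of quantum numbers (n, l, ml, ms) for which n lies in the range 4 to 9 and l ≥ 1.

Count contributing orbitals for each principal shell:
n=4 → 15; n=5 → 24; n=6 → 35; n=7 → 48; n=8 → 63; n=9 → 80.
Orbitals: 15 + 24 + 35 + 48 + 63 + 80 = 265. Including both spin states (ms = ±1/2) gives 2 × 265 = 530 states.

530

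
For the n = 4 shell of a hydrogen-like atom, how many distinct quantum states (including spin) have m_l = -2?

With n = 4 the allowed l are 0, 1, …, 3.
Orbitals with m_l = -2, by l: l=2 → 1; l=3 → 1.
Orbitals: 1 + 1 = 2. Each orbital carries two spin states, so 2 × 2 = 4 states.

4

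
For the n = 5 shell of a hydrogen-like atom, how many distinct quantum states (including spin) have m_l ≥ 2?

With n = 5 the allowed l are 0, 1, …, 4.
Contributions: l=2 → 1; l=3 → 2; l=4 → 3.
Orbitals: 1 + 2 + 3 = 6. Each orbital carries two spin states, so 6 × 2 = 12 states.

12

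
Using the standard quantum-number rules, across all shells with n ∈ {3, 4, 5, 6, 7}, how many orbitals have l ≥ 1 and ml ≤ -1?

55

Work shell by shell — for each n, count the (l, ml) pairs that satisfy l ≥ 1 and ml ≤ -1:
n=3 → 3; n=4 → 6; n=5 → 10; n=6 → 15; n=7 → 21.
Total orbitals: 3 + 6 + 10 + 15 + 21 = 55.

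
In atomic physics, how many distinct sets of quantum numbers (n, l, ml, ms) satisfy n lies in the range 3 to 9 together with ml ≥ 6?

Per-shell orbital counts meeting the constraint:
n=7 → 1; n=8 → 3; n=9 → 6.
Orbitals: 1 + 3 + 6 = 10. Including both spin states (ms = ±1/2) gives 2 × 10 = 20 states.

20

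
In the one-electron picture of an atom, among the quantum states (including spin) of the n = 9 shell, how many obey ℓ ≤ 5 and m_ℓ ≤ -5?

2

The n = 9 shell has ℓ = 0 through 8; check each.
Contributions: ℓ=5 → 1.
Orbitals: 1. Each orbital carries two spin states, so 1 × 2 = 2 states.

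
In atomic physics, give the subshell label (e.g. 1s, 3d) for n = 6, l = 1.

l = 1 corresponds to the letter 'p', so the subshell is 6p.

6p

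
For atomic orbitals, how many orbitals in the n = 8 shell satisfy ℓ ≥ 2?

60

For n = 8, ℓ ranges over 0 … 7.
Per ℓ-value: ℓ=2 → 5; ℓ=3 → 7; ℓ=4 → 9; ℓ=5 → 11; ℓ=6 → 13; ℓ=7 → 15.
Total orbitals: 5 + 7 + 9 + 11 + 13 + 15 = 60.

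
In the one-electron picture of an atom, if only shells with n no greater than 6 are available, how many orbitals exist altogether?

91

Total orbitals = 1² + 2² + 3² + 4² + 5² + 6² = 91.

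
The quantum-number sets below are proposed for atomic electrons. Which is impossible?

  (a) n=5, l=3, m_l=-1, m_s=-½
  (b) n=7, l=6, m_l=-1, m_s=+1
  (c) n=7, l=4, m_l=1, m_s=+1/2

(b)

(b) has m_s = +1, but an electron's spin must be ±1/2.
The remaining sets (a), (c) satisfy all four rules.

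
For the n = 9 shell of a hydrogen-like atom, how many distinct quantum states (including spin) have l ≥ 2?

Go through l = 0, …, 8 (the values permitted for n = 9).
Contributions: l=2 → 5; l=3 → 7; l=4 → 9; l=5 → 11; l=6 → 13; l=7 → 15; l=8 → 17.
Orbitals: 5 + 7 + 9 + 11 + 13 + 15 + 17 = 77. Each orbital carries two spin states, so 77 × 2 = 154 states.

154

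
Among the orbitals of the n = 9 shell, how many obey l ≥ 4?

65

With n = 9 the allowed l are 0, 1, …, 8.
The (l, m_l) pairs meeting l ≥ 4 give: l=4 → 9; l=5 → 11; l=6 → 13; l=7 → 15; l=8 → 17.
Total orbitals: 9 + 11 + 13 + 15 + 17 = 65.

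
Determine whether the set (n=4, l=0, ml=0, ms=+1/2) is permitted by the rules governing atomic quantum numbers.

n = 4 is a positive integer. l = 0 satisfies 0 ≤ l ≤ n−1 = 3. ml = 0 lies in the range −l … +l (here 0). ms = +1/2 is one of ±1/2.
All four constraints are satisfied.

Yes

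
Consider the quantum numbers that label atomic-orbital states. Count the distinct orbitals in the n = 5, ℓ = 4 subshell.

A subshell has 2ℓ+1 orbitals; with ℓ = 4, that's 9.

9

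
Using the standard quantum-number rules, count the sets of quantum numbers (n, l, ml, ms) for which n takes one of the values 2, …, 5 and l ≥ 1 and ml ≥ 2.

Per-shell orbital counts meeting the constraint:
n=3 → 1; n=4 → 3; n=5 → 6.
Orbitals: 1 + 3 + 6 = 10. Including both spin states (ms = ±1/2) gives 2 × 10 = 20 states.

20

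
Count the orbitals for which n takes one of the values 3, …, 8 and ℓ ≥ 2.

For each n in the range, tally the orbitals obeying ℓ ≥ 2:
n=3 → 5; n=4 → 12; n=5 → 21; n=6 → 32; n=7 → 45; n=8 → 60.
Total orbitals: 5 + 12 + 21 + 32 + 45 + 60 = 175.

175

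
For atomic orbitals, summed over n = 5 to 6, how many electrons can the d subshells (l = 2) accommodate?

A d subshell (l = 2) exists for every n ≥ 3, so shells n = 5, 6 each contribute one — 2 subshells.
Since each d subshell holds 2(2·2+1) = 10 electrons, the total is 2 × 10 = 20.

20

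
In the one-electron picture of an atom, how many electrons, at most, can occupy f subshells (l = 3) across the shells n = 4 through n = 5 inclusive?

An f subshell (l = 3) exists for every n ≥ 4, so shells n = 4, 5 each contribute one — 2 subshells.
Since each f subshell holds 2(2·3+1) = 14 electrons, the total is 2 × 14 = 28.

28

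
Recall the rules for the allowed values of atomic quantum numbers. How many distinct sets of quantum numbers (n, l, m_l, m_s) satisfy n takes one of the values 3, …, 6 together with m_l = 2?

For each n in the range, tally the orbitals obeying m_l = 2:
n=3 → 1; n=4 → 2; n=5 → 3; n=6 → 4.
Orbitals: 1 + 2 + 3 + 4 = 10. Including both spin states (m_s = ±1/2) gives 2 × 10 = 20 states.

20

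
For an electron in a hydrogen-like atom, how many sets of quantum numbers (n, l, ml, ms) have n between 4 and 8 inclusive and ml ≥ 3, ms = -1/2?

35

Go shell by shell, enumerating (l, ml) with ml ≥ 3:
n=4 → 1; n=5 → 3; n=6 → 6; n=7 → 10; n=8 → 15.
Orbitals: 1 + 3 + 6 + 10 + 15 = 35. With ms fixed to -1/2 there is one state per orbital, so 35 states.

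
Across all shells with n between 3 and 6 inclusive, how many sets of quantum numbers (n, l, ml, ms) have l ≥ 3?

Per-shell orbital counts meeting the constraint:
n=4 → 7; n=5 → 16; n=6 → 27.
Orbitals: 7 + 16 + 27 = 50. Including both spin states (ms = ±1/2) gives 2 × 50 = 100 states.

100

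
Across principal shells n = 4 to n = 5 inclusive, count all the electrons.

Shell n has n² orbitals: 4²=16 + 5²=25 = 41 orbitals.
Two spin states per orbital: 2 × 41 = 82 electrons.

82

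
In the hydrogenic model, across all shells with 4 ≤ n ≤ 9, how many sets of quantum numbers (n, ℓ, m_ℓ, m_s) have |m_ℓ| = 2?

108

Go shell by shell, enumerating (ℓ, m_ℓ) with |m_ℓ| = 2:
n=4 → 4; n=5 → 6; n=6 → 8; n=7 → 10; n=8 → 12; n=9 → 14.
Orbitals: 4 + 6 + 8 + 10 + 12 + 14 = 54. Including both spin states (m_s = ±1/2) gives 2 × 54 = 108 states.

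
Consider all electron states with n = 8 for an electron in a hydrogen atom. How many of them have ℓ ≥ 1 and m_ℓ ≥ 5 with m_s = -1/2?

The n = 8 shell has ℓ = 0 through 7; check each.
Orbitals with ℓ ≥ 1 and m_ℓ ≥ 5, by ℓ: ℓ=5 → 1; ℓ=6 → 2; ℓ=7 → 3.
Orbitals: 1 + 2 + 3 = 6. With m_s fixed to a single value there is one state per orbital, giving 6 states.

6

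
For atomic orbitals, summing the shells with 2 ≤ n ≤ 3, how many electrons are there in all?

26

Shell n has n² orbitals: 2²=4 + 3²=9 = 13 orbitals.
Two spin states per orbital: 2 × 13 = 26 electrons.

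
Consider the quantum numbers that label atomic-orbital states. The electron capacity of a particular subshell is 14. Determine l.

2(2l+1) = 14 ⇒ 2l+1 = 7 ⇒ l = 3.

l = 3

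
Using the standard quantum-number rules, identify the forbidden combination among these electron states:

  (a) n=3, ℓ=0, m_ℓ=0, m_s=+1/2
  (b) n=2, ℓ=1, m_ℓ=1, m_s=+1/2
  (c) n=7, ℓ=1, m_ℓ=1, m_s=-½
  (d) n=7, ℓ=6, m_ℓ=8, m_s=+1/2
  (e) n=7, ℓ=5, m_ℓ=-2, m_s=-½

(d) has |m_ℓ| = 8 > ℓ = 6, violating −ℓ ≤ m_ℓ ≤ ℓ.
The remaining sets (a), (b), (c), (e) satisfy all four rules.

(d)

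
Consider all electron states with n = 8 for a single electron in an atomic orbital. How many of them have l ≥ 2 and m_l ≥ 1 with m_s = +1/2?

27

Go through l = 0, …, 7 (the values permitted for n = 8).
Orbitals with l ≥ 2 and m_l ≥ 1, by l: l=2 → 2; l=3 → 3; l=4 → 4; l=5 → 5; l=6 → 6; l=7 → 7.
Orbitals: 2 + 3 + 4 + 5 + 6 + 7 = 27. With m_s fixed to a single value there is one state per orbital, giving 27 states.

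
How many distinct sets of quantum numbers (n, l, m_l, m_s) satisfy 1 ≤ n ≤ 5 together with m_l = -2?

Work shell by shell — for each n, count the (l, m_l) pairs that satisfy m_l = -2:
n=3 → 1; n=4 → 2; n=5 → 3.
Orbitals: 1 + 2 + 3 = 6. Including both spin states (m_s = ±1/2) gives 2 × 6 = 12 states.

12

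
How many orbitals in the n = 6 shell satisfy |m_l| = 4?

The (l, m_l) pairs meeting |m_l| = 4 give: l=4 → 2; l=5 → 2.
Total orbitals: 2 + 2 = 4.

4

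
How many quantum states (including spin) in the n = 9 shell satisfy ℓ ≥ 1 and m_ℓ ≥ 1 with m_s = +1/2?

36

The n = 9 shell has ℓ = 0 through 8; check each.
The (ℓ, m_ℓ) pairs meeting ℓ ≥ 1 and m_ℓ ≥ 1 give: ℓ=1 → 1; ℓ=2 → 2; ℓ=3 → 3; ℓ=4 → 4; ℓ=5 → 5; ℓ=6 → 6; ℓ=7 → 7; ℓ=8 → 8.
Orbitals: 1 + 2 + 3 + 4 + 5 + 6 + 7 + 8 = 36. With m_s fixed to a single value there is one state per orbital, giving 36 states.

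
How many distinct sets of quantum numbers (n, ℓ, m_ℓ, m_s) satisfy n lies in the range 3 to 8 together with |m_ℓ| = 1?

Go shell by shell, enumerating (ℓ, m_ℓ) with |m_ℓ| = 1:
n=3 → 4; n=4 → 6; n=5 → 8; n=6 → 10; n=7 → 12; n=8 → 14.
Orbitals: 4 + 6 + 8 + 10 + 12 + 14 = 54. Including both spin states (m_s = ±1/2) gives 2 × 54 = 108 states.

108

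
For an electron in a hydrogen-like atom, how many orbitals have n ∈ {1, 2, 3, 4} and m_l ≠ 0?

Per-shell orbital counts meeting the constraint:
n=2 → 2; n=3 → 6; n=4 → 12.
Total orbitals: 2 + 6 + 12 = 20.

20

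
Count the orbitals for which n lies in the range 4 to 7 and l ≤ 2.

Go shell by shell, enumerating (l, ml) with l ≤ 2:
n=4 → 9; n=5 → 9; n=6 → 9; n=7 → 9.
Total orbitals: 9 + 9 + 9 + 9 = 36.

36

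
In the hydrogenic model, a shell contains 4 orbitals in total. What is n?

n = 2

n² = 4 ⇒ n = 2.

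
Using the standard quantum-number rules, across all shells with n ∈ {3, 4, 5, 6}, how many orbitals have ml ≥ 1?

34

Per-shell orbital counts meeting the constraint:
n=3 → 3; n=4 → 6; n=5 → 10; n=6 → 15.
Total orbitals: 3 + 6 + 10 + 15 = 34.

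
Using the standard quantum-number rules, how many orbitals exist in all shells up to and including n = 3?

14

Total orbitals = 1² + 2² + 3² = 14.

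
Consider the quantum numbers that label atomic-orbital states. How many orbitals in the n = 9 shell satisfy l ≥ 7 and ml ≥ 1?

Go through l = 0, …, 8 (the values permitted for n = 9).
The (l, ml) pairs meeting l ≥ 7 and ml ≥ 1 give: l=7 → 7; l=8 → 8.
Total orbitals: 7 + 8 = 15.

15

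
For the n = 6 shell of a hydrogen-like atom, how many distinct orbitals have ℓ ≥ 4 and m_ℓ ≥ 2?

7

Go through ℓ = 0, …, 5 (the values permitted for n = 6).
Orbitals with ℓ ≥ 4 and m_ℓ ≥ 2, by ℓ: ℓ=4 → 3; ℓ=5 → 4.
Total orbitals: 3 + 4 = 7.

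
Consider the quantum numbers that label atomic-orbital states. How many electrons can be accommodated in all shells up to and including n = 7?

280

Total orbitals = 1² + 2² + 3² + 4² + 5² + 6² + 7² = 140. Doubling for spin gives 280 electrons.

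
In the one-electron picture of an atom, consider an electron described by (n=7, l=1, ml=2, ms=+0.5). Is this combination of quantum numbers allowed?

The magnetic quantum number must satisfy −l ≤ ml ≤ l. With l = 1, ml can only be -1, 0, 1, so ml = 2 is forbidden.

No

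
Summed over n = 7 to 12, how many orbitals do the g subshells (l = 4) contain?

A g subshell (l = 4) exists for every n ≥ 5, so shells n = 7, 8, 9, 10, 11, 12 each contribute one — 6 subshells.
Since each g subshell has 2·4+1 = 9 orbitals, the total is 6 × 9 = 54.

54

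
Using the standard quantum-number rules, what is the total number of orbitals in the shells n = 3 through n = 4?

25

Shell n has n² orbitals: 3²=9 + 4²=16 = 25 orbitals.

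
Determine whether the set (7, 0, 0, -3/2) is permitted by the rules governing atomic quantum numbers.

The spin quantum number for an electron can only be m_s = +1/2 or −1/2; m_s = -3/2 is not one of those.

Invalid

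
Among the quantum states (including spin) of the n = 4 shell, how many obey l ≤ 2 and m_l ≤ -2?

2

The n = 4 shell has l = 0 through 3; check each.
The (l, m_l) pairs meeting l ≤ 2 and m_l ≤ -2 give: l=2 → 1.
Orbitals: 1. Each orbital carries two spin states, so 1 × 2 = 2 states.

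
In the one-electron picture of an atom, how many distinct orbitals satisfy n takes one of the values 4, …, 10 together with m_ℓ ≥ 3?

Count contributing orbitals for each principal shell:
n=4 → 1; n=5 → 3; n=6 → 6; n=7 → 10; n=8 → 15; n=9 → 21; n=10 → 28.
Total orbitals: 1 + 3 + 6 + 10 + 15 + 21 + 28 = 84.

84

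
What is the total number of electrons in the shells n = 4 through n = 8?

380

Shell n has n² orbitals: 4²=16 + 5²=25 + 6²=36 + 7²=49 + 8²=64 = 190 orbitals.
Two spin states per orbital: 2 × 190 = 380 electrons.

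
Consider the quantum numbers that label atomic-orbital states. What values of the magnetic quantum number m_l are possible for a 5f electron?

The 5f subshell has l = 3, and m_l takes every integer from −l to +l. With l = 3 that gives the 7 values -3, -2, -1, 0, 1, 2, 3.

-3, -2, -1, 0, 1, 2, 3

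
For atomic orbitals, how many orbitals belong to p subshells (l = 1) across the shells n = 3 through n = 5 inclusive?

9

A p subshell (l = 1) exists for every n ≥ 2, so shells n = 3, 4, 5 each contribute one — 3 subshells.
Since each p subshell has 2·1+1 = 3 orbitals, the total is 3 × 3 = 9.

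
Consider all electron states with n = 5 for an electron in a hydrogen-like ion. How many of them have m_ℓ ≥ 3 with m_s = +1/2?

With n = 5 the allowed ℓ are 0, 1, …, 4.
Per ℓ-value: ℓ=3 → 1; ℓ=4 → 2.
Orbitals: 1 + 2 = 3. With m_s fixed to a single value there is one state per orbital, giving 3 states.

3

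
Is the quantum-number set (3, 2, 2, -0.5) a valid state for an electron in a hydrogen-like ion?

n = 3 is a positive integer. l = 2 satisfies 0 ≤ l ≤ n−1 = 2. m_l = 2 lies in the range −l … +l (here −2 … 2). m_s = -1/2 is one of ±1/2.
All four constraints are satisfied.

Valid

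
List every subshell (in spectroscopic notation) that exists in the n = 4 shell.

4s, 4p, 4d, 4f

For n = 4, l runs from 0 to 3. In spectroscopic notation l = 0,1,2,… ↔ s,p,d,f,g,h,i, so the subshells are 4s, 4p, 4d, 4f.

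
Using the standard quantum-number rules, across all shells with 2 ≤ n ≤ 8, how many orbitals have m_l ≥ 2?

56

Per-shell orbital counts meeting the constraint:
n=3 → 1; n=4 → 3; n=5 → 6; n=6 → 10; n=7 → 15; n=8 → 21.
Total orbitals: 1 + 3 + 6 + 10 + 15 + 21 = 56.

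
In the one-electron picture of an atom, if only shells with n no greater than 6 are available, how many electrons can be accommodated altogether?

182

Total orbitals = 1² + 2² + 3² + 4² + 5² + 6² = 91. Doubling for spin gives 182 electrons.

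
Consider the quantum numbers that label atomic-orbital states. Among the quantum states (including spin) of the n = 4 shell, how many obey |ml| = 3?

4

The n = 4 shell has l = 0 through 3; check each.
Per l-value: l=3 → 2.
Orbitals: 2. Each orbital carries two spin states, so 2 × 2 = 4 states.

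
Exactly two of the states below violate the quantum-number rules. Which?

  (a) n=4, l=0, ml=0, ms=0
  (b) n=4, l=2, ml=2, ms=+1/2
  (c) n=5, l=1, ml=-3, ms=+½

(a) has ms = 0, but an electron's spin must be ±1/2.
(c) has |ml| = 3 > l = 1, violating −l ≤ ml ≤ l.
The remaining set (b) satisfies all four rules.

(a) and (c)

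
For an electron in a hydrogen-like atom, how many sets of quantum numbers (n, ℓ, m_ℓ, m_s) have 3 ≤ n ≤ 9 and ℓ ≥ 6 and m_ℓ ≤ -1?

80

Go shell by shell, enumerating (ℓ, m_ℓ) with ℓ ≥ 6 and m_ℓ ≤ -1:
n=7 → 6; n=8 → 13; n=9 → 21.
Orbitals: 6 + 13 + 21 = 40. Including both spin states (m_s = ±1/2) gives 2 × 40 = 80 states.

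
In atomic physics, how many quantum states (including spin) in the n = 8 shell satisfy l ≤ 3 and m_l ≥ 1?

12

For n = 8, l ranges over 0 … 7.
Per l-value: l=1 → 1; l=2 → 2; l=3 → 3.
Orbitals: 1 + 2 + 3 = 6. Each orbital carries two spin states, so 6 × 2 = 12 states.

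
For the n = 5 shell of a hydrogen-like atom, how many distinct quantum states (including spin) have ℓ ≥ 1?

48

Go through ℓ = 0, …, 4 (the values permitted for n = 5).
Per ℓ-value: ℓ=1 → 3; ℓ=2 → 5; ℓ=3 → 7; ℓ=4 → 9.
Orbitals: 3 + 5 + 7 + 9 = 24. Each orbital carries two spin states, so 24 × 2 = 48 states.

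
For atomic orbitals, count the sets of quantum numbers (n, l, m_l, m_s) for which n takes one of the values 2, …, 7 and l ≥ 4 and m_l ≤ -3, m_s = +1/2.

Work shell by shell — for each n, count the (l, m_l) pairs that satisfy l ≥ 4 and m_l ≤ -3:
n=5 → 2; n=6 → 5; n=7 → 9.
Orbitals: 2 + 5 + 9 = 16. With m_s fixed to +1/2 there is one state per orbital, so 16 states.

16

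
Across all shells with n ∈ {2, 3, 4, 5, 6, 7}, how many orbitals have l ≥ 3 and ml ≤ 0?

50

Treat each shell separately and count matching orbitals:
n=4 → 4; n=5 → 9; n=6 → 15; n=7 → 22.
Total orbitals: 4 + 9 + 15 + 22 = 50.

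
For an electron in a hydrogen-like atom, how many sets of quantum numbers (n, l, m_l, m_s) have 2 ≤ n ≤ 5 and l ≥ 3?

For each n in the range, tally the orbitals obeying l ≥ 3:
n=4 → 7; n=5 → 16.
Orbitals: 7 + 16 = 23. Including both spin states (m_s = ±1/2) gives 2 × 23 = 46 states.

46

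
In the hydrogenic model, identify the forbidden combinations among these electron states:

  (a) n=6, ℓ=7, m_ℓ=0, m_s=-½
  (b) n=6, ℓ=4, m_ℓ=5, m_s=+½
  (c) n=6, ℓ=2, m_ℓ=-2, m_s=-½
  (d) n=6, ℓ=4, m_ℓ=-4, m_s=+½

(a) has ℓ = 7 ≥ n = 6, violating 0 ≤ ℓ ≤ n−1.
(b) has |m_ℓ| = 5 > ℓ = 4, violating −ℓ ≤ m_ℓ ≤ ℓ.
The remaining sets (c), (d) satisfy all four rules.

(a) and (b)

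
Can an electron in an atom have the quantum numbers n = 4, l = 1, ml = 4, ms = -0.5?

No

The magnetic quantum number must satisfy −l ≤ ml ≤ l. With l = 1, ml can only be -1, 0, 1, so ml = 4 is forbidden.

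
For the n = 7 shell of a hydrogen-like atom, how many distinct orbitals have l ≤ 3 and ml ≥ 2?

3

The n = 7 shell has l = 0 through 6; check each.
Contributions: l=2 → 1; l=3 → 2.
Total orbitals: 1 + 2 = 3.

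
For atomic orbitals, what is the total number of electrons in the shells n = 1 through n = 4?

60

Shell n has n² orbitals: 1²=1 + 2²=4 + 3²=9 + 4²=16 = 30 orbitals.
Two spin states per orbital: 2 × 30 = 60 electrons.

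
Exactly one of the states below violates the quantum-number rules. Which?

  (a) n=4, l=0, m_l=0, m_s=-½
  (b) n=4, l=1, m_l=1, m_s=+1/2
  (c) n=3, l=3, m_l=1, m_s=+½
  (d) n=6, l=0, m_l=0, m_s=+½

(c) has l = 3 ≥ n = 3, violating 0 ≤ l ≤ n−1.
The remaining sets (a), (b), (d) satisfy all four rules.

(c)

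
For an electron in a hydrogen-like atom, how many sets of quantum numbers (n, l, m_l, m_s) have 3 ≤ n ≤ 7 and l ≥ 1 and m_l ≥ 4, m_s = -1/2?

10

For each n in the range, tally the orbitals obeying l ≥ 1 and m_l ≥ 4:
n=5 → 1; n=6 → 3; n=7 → 6.
Orbitals: 1 + 3 + 6 = 10. With m_s fixed to -1/2 there is one state per orbital, so 10 states.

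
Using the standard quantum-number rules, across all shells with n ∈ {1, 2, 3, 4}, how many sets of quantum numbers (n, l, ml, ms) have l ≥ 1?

Treat each shell separately and count matching orbitals:
n=2 → 3; n=3 → 8; n=4 → 15.
Orbitals: 3 + 8 + 15 = 26. Including both spin states (ms = ±1/2) gives 2 × 26 = 52 states.

52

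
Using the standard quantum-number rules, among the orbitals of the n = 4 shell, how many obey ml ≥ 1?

Go through l = 0, …, 3 (the values permitted for n = 4).
Per l-value: l=1 → 1; l=2 → 2; l=3 → 3.
Total orbitals: 1 + 2 + 3 = 6.

6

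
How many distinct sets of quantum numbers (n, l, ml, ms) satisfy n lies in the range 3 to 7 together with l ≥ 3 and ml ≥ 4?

20

Treat each shell separately and count matching orbitals:
n=5 → 1; n=6 → 3; n=7 → 6.
Orbitals: 1 + 3 + 6 = 10. Including both spin states (ms = ±1/2) gives 2 × 10 = 20 states.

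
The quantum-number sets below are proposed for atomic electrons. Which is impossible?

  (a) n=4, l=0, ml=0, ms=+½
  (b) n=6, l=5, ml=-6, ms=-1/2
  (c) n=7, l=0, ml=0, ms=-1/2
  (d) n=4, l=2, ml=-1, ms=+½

(b) has |ml| = 6 > l = 5, violating −l ≤ ml ≤ l.
The remaining sets (a), (c), (d) satisfy all four rules.

(b)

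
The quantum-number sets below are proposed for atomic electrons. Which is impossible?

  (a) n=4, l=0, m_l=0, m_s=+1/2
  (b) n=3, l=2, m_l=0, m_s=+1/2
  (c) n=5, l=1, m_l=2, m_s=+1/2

(c)

(c) has |m_l| = 2 > l = 1, violating −l ≤ m_l ≤ l.
The remaining sets (a), (b) satisfy all four rules.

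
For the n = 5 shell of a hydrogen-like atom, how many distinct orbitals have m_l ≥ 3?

The (l, m_l) pairs meeting m_l ≥ 3 give: l=3 → 1; l=4 → 2.
Total orbitals: 1 + 2 = 3.

3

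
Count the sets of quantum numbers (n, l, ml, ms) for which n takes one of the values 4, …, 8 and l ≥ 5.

Count contributing orbitals for each principal shell:
n=6 → 11; n=7 → 24; n=8 → 39.
Orbitals: 11 + 24 + 39 = 74. Including both spin states (ms = ±1/2) gives 2 × 74 = 148 states.

148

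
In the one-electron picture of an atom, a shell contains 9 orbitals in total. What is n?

n² = 9 ⇒ n = 3.

n = 3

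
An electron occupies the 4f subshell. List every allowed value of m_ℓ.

-3, -2, -1, 0, 1, 2, 3

The 4f subshell has ℓ = 3, and m_ℓ takes every integer from −ℓ to +ℓ. With ℓ = 3 that gives the 7 values -3, -2, -1, 0, 1, 2, 3.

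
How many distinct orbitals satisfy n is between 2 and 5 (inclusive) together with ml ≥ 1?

Count contributing orbitals for each principal shell:
n=2 → 1; n=3 → 3; n=4 → 6; n=5 → 10.
Total orbitals: 1 + 3 + 6 + 10 = 20.

20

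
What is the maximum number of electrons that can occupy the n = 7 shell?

A shell holds 2n² electrons: 2 × 7² = 2 × 49 = 98.

98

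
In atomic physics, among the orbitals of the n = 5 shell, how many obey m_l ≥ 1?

10

With n = 5 the allowed l are 0, 1, …, 4.
Contributions: l=1 → 1; l=2 → 2; l=3 → 3; l=4 → 4.
Total orbitals: 1 + 2 + 3 + 4 = 10.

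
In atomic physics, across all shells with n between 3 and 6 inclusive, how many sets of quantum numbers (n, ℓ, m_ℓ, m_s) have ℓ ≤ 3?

Per-shell orbital counts meeting the constraint:
n=3 → 9; n=4 → 16; n=5 → 16; n=6 → 16.
Orbitals: 9 + 16 + 16 + 16 = 57. Including both spin states (m_s = ±1/2) gives 2 × 57 = 114 states.

114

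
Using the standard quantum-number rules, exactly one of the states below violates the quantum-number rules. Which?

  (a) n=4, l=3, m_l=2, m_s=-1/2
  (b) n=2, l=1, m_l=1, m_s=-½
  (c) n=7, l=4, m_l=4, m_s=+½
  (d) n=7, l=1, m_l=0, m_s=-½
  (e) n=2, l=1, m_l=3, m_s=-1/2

(e)

(e) has |m_l| = 3 > l = 1, violating −l ≤ m_l ≤ l.
The remaining sets (a), (b), (c), (d) satisfy all four rules.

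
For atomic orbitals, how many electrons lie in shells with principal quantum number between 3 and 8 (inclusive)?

398

Shell n has n² orbitals: 3²=9 + 4²=16 + 5²=25 + 6²=36 + 7²=49 + 8²=64 = 199 orbitals.
Two spin states per orbital: 2 × 199 = 398 electrons.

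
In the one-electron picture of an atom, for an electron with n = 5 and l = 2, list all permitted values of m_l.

m_l takes every integer from −l to +l. With l = 2 that gives the 5 values -2, -1, 0, 1, 2.

-2, -1, 0, 1, 2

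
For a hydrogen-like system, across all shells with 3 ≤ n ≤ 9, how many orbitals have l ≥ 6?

86

Go shell by shell, enumerating (l, ml) with l ≥ 6:
n=7 → 13; n=8 → 28; n=9 → 45.
Total orbitals: 13 + 28 + 45 = 86.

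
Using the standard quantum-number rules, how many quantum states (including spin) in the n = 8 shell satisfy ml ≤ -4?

With n = 8 the allowed l are 0, 1, …, 7.
Orbitals with ml ≤ -4, by l: l=4 → 1; l=5 → 2; l=6 → 3; l=7 → 4.
Orbitals: 1 + 2 + 3 + 4 = 10. Each orbital carries two spin states, so 10 × 2 = 20 states.

20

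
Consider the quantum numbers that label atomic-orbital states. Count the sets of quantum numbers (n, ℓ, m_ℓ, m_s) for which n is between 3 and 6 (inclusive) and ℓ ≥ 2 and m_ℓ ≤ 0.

80

Treat each shell separately and count matching orbitals:
n=3 → 3; n=4 → 7; n=5 → 12; n=6 → 18.
Orbitals: 3 + 7 + 12 + 18 = 40. Including both spin states (m_s = ±1/2) gives 2 × 40 = 80 states.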